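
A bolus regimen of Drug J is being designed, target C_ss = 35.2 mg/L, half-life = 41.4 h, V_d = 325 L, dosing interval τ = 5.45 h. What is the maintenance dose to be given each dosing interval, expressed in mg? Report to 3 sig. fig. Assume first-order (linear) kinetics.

k = ln2 / t½ = 0.693147 / 41.4 = 0.01674 h⁻¹
CL = k × Vd = 0.01674 × 325 = 5.441 L/h
At steady state, Dose/τ = Css × CL.
Dose = Css × CL × τ = 35.2 × 5.441 × 5.45 = 1044 mg

1040 mg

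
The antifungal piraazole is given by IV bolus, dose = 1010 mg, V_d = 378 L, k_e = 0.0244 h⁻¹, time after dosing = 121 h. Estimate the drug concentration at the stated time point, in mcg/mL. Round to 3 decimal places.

C₀ = Dose / Vd = 1010 / 378 = 2.672 mg/L
C = C₀ · e^(−k·t) = 2.672 × e^(−0.02440 × 121)
  = 2.672 × 0.05221 = 0.1395 mg/L
(0.1395 mg/L = 0.1395 mcg/mL)

0.140 mcg/mL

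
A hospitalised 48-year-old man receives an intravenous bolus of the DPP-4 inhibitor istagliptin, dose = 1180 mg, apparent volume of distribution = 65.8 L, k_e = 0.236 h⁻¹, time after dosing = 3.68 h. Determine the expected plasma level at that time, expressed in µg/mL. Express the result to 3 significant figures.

C₀ = Dose / Vd = 1180 / 65.8 = 17.93 mg/L
C = C₀ · e^(−k·t) = 17.93 × e^(−0.2360 × 3.68)
  = 17.93 × 0.4196 = 7.523 mg/L
(7.523 mg/L = 7.523 µg/mL)

7.52 µg/mL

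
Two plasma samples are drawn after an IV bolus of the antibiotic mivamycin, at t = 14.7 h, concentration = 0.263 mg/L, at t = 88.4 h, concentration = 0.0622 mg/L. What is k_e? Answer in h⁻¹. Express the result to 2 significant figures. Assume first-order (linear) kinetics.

0.020 h⁻¹

k = ln(C₁/C₂) / (t₂ − t₁) = ln(0.263/0.0622) / (88.4 − 14.7)
  = 1.442 / 73.70 = 0.01957 h⁻¹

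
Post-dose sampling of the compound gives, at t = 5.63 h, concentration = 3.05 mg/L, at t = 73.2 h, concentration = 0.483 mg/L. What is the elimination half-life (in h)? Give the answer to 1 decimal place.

k = ln(C₁/C₂) / (t₂ − t₁) = ln(3.05/0.483) / (73.2 − 5.63)
  = 1.843 / 67.57 = 0.02728 h⁻¹
t½ = ln2 / k = 0.693147 / 0.02728 = 25.41 h

25.4 h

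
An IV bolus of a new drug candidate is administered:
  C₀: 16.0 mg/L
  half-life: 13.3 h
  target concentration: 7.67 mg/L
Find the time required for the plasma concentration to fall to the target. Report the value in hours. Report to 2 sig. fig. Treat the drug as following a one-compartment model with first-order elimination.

k = ln2 / t½ = 0.693147 / 13.3 = 0.05212 h⁻¹
t = ln(C₀ / C) / k = ln(16.00 / 7.67) / 0.05212
  = ln(2.086) / 0.05212 = 0.7352 / 0.05212 = 14.11 h

14 h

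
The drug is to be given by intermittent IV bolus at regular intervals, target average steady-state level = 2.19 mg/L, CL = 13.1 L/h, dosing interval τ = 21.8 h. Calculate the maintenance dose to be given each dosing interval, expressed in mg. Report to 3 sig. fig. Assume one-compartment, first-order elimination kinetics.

At steady state, Dose/τ = Css × CL.
Dose = Css × CL × τ = 2.19 × 13.10 × 21.8 = 625.4 mg

625 mg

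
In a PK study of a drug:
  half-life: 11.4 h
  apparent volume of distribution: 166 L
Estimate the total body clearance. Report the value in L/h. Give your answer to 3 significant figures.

k = ln2 / t½ = 0.693147 / 11.4 = 0.06080 h⁻¹
CL = k × Vd = 0.06080 × 166 = 10.09 L/h

10.1 L/h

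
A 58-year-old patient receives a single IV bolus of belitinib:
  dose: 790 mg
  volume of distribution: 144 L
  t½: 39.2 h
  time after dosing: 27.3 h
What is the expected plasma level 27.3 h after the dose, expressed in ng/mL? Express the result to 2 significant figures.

3400 ng/mL

C₀ = Dose / Vd = 790.0 / 144 = 5.486 mg/L
k = ln2 / t½ = 0.693147 / 39.2 = 0.01768 h⁻¹
C = C₀ · e^(−k·t) = 5.486 × e^(−0.01768 × 27.3)
  = 5.486 × 0.6171 = 3.385 mg/L
Convert: 3.385 mg/L × 1000 = 3385 ng/mL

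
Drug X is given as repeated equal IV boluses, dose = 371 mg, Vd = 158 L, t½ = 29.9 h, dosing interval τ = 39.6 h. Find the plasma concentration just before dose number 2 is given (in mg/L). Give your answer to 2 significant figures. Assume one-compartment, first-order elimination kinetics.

C₀ per dose = Dose / Vd = 371 / 158 = 2.348 mg/L
k = ln2 / t½ = 0.693147 / 29.9 = 0.02318 h⁻¹
Fraction remaining after one interval: r = e^(−kτ) = e^(−0.02318 × 39.6) = 0.3993
Before dose 2, 1 dose has been given (aged 1τ).
C_trough = C₀ × r = 2.348 × 0.3993 = 0.9376 mg/L

0.94 mg/L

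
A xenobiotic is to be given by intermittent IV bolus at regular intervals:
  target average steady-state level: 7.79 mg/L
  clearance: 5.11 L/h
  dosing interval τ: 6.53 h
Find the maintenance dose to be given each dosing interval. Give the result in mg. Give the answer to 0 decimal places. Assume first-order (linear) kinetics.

260 mg

At steady state, Dose/τ = Css × CL.
Dose = Css × CL × τ = 7.79 × 5.110 × 6.53 = 259.9 mg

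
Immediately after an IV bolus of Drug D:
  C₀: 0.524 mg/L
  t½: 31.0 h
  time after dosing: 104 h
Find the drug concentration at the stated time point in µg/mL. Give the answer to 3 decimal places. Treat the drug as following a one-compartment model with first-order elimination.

0.051 µg/mL

k = ln2 / t½ = 0.693147 / 31.0 = 0.02236 h⁻¹
C = C₀ · e^(−k·t) = 0.5240 × e^(−0.02236 × 104)
  = 0.5240 × 0.09774 = 0.05122 mg/L
(0.05122 mg/L = 0.05122 µg/mL)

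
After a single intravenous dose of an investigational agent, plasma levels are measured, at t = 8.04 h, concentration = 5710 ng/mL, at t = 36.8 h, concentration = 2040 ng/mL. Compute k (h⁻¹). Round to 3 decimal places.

k = ln(C₁/C₂) / (t₂ − t₁) = ln(5710/2040) / (36.8 − 8.04)
  = 1.029 / 28.76 = 0.03578 h⁻¹

0.036 h⁻¹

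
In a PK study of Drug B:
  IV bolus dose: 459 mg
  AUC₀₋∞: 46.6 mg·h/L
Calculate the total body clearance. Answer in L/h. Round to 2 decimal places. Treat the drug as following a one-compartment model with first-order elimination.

9.85 L/h

CL = Dose / AUC = 459 / 46.6 = 9.850 L/h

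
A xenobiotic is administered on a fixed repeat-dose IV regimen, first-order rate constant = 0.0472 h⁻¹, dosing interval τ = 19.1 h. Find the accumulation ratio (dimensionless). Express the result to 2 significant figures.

1.7

e^(−kτ) = e^(−0.04720 × 19.1) = 0.4060
Accumulation ratio R = 1 / (1 − e^(−kτ)) = 1 / (1 − 0.4060) = 1.684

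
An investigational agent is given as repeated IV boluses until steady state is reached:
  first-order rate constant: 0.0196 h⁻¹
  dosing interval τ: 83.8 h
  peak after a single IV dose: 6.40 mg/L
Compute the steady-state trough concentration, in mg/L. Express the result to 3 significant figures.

e^(−kτ) = e^(−0.01960 × 83.8) = 0.1935
Accumulation ratio R = 1 / (1 − e^(−kτ)) = 1 / (1 − 0.1935) = 1.240
Steady-state trough = C₀ × R × e^(−kτ) = 6.40 × 1.240 × 0.1935 = 1.536 mg/L

1.54 mg/L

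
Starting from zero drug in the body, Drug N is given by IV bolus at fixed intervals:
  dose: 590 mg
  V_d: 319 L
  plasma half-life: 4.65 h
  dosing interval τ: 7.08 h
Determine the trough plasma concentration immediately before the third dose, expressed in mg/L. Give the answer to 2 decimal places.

0.87 mg/L

C₀ per dose = Dose / Vd = 590 / 319 = 1.850 mg/L
k = ln2 / t½ = 0.693147 / 4.65 = 0.1491 h⁻¹
Fraction remaining after one interval: r = e^(−kτ) = e^(−0.1491 × 7.08) = 0.3480
Before dose 3, 2 doses have been given (aged 1τ, 2τ).
C_trough = C₀ × (r + r²) = 1.850 × (0.3480 + 0.1211) = 0.8678 mg/L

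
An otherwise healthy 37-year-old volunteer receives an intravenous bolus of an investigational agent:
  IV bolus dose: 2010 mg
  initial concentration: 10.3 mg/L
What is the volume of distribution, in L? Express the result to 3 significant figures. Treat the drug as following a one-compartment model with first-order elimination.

Vd = Dose / C₀ = 2010 / 10.3 = 195.1 L

195 L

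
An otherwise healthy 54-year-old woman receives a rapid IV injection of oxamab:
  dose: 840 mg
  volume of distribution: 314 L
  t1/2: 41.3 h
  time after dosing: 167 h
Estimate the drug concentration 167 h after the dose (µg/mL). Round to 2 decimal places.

C₀ = Dose / Vd = 840.0 / 314 = 2.675 mg/L
k = ln2 / t½ = 0.693147 / 41.3 = 0.01678 h⁻¹
C = C₀ · e^(−k·t) = 2.675 × e^(−0.01678 × 167)
  = 2.675 × 0.06067 = 0.1623 mg/L
(0.1623 mg/L = 0.1623 µg/mL)

0.16 µg/mL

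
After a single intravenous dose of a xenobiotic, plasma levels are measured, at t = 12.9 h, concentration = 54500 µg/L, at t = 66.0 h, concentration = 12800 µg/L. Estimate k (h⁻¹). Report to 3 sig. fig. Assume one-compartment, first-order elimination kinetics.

k = ln(C₁/C₂) / (t₂ − t₁) = ln(54500/12800) / (66.0 − 12.9)
  = 1.449 / 53.10 = 0.02729 h⁻¹

0.0273 h⁻¹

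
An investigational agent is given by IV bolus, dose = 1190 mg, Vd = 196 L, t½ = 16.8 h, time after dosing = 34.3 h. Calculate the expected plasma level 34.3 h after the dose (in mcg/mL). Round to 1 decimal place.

1.5 mcg/mL

C₀ = Dose / Vd = 1190 / 196 = 6.071 mg/L
k = ln2 / t½ = 0.693147 / 16.8 = 0.04126 h⁻¹
C = C₀ · e^(−k·t) = 6.071 × e^(−0.04126 × 34.3)
  = 6.071 × 0.2429 = 1.475 mg/L
(1.475 mg/L = 1.475 mcg/mL)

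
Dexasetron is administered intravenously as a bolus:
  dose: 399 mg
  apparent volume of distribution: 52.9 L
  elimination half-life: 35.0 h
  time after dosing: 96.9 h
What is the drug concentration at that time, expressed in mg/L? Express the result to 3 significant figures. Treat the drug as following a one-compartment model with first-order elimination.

1.11 mg/L

C₀ = Dose / Vd = 399.0 / 52.9 = 7.543 mg/L
k = ln2 / t½ = 0.693147 / 35.0 = 0.01980 h⁻¹
C = C₀ · e^(−k·t) = 7.543 × e^(−0.01980 × 96.9)
  = 7.543 × 0.1468 = 1.107 mg/L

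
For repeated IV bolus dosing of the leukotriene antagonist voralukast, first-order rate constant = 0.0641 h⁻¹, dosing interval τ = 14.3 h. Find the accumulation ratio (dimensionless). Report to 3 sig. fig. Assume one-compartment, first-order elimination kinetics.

e^(−kτ) = e^(−0.06410 × 14.3) = 0.3999
Accumulation ratio R = 1 / (1 − e^(−kτ)) = 1 / (1 − 0.3999) = 1.666

1.67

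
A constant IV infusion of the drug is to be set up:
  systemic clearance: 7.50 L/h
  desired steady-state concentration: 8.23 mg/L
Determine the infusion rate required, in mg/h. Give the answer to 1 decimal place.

61.7 mg/h

At steady state, infusion rate R₀ = Css × CL = 8.23 × 7.500 = 61.73 mg/h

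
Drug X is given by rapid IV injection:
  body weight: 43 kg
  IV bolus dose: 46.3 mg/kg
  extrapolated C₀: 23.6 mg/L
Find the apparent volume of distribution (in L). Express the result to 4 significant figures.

84.36 L

Dose = 46.3 × 43 = 1991 mg
Vd = Dose / C₀ = 1991 / 23.6 = 84.36 L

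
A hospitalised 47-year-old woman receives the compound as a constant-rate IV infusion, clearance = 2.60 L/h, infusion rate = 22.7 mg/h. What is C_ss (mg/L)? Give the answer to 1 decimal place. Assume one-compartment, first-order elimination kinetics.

8.7 mg/L

At steady state Css = R₀ / CL = 22.7 / 2.600 = 8.731 mg/L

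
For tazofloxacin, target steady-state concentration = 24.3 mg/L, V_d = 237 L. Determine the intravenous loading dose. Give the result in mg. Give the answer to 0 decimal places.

LD = Css × Vd = 24.3 × 237 = 5759 mg

5759 mg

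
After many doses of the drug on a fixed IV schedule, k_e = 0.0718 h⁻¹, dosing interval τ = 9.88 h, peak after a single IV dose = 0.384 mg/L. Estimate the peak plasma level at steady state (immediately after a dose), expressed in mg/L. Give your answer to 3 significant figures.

e^(−kτ) = e^(−0.07180 × 9.88) = 0.4919
Accumulation ratio R = 1 / (1 − e^(−kτ)) = 1 / (1 − 0.4919) = 1.968
Steady-state peak = C₀ × R = 0.384 × 1.968 = 0.7557 mg/L

0.756 mg/L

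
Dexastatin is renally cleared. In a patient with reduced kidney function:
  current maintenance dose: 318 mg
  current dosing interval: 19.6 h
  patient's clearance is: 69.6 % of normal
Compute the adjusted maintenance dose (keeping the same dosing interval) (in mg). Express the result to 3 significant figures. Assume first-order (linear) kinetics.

To keep the same average steady-state level, dosing rate must scale with clearance.
CL ratio = 69.6 / 100 = 0.6960
New dose (same interval) = 318 × 0.6960 = 221.3 mg

221 mg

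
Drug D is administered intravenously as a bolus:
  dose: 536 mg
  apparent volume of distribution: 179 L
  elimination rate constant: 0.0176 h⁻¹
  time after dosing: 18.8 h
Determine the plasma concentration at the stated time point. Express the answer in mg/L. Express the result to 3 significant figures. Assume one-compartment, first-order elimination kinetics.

2.15 mg/L

C₀ = Dose / Vd = 536.0 / 179 = 2.994 mg/L
C = C₀ · e^(−k·t) = 2.994 × e^(−0.01760 × 18.8)
  = 2.994 × 0.7183 = 2.151 mg/L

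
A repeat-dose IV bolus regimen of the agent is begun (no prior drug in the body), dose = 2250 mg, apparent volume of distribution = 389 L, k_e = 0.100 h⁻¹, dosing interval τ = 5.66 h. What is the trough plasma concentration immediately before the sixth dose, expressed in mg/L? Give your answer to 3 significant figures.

C₀ per dose = Dose / Vd = 2250 / 389 = 5.784 mg/L
Fraction remaining after one interval: r = e^(−kτ) = e^(−0.1000 × 5.66) = 0.5678
Before dose 6, 5 doses have been given (aged 1τ, 2τ, 3τ, 4τ, 5τ).
C_trough = C₀ × (r + r² + … + r^5) = C₀ × r(1−r^5)/(1−r)
        = 5.784 × 0.5678 × (1 − 0.05902) / (1 − 0.5678) = 7.150 mg/L

7.15 mg/L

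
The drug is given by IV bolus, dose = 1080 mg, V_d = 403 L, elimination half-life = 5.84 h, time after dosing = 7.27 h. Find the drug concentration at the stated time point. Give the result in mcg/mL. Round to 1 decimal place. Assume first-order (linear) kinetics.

1.1 mcg/mL

C₀ = Dose / Vd = 1080 / 403 = 2.680 mg/L
k = ln2 / t½ = 0.693147 / 5.84 = 0.1187 h⁻¹
C = C₀ · e^(−k·t) = 2.680 × e^(−0.1187 × 7.27)
  = 2.680 × 0.4219 = 1.131 mg/L
(1.131 mg/L = 1.131 mcg/mL)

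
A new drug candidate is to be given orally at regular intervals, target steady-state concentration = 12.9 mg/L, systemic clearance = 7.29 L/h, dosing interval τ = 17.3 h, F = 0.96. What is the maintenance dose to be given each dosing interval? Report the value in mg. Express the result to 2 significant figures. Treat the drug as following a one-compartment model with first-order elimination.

1700 mg

At steady state, F × (Dose/τ) = Css × CL.
Dose = Css × CL × τ / F = 12.9 × 7.290 × 17.3 / 0.96 = 1695 mg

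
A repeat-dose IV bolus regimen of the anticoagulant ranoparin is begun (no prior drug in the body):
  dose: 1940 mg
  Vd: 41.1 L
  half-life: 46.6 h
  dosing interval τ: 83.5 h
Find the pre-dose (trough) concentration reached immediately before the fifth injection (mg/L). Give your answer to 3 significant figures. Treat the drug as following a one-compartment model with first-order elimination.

19.0 mg/L

C₀ per dose = Dose / Vd = 1940 / 41.1 = 47.20 mg/L
k = ln2 / t½ = 0.693147 / 46.6 = 0.01487 h⁻¹
Fraction remaining after one interval: r = e^(−kτ) = e^(−0.01487 × 83.5) = 0.2889
Before dose 5, 4 doses have been given (aged 1τ, 2τ, 3τ, 4τ).
C_trough = C₀ × (r + r² + … + r^4) = C₀ × r(1−r^4)/(1−r)
        = 47.20 × 0.2889 × (1 − 0.006966) / (1 − 0.2889) = 19.04 mg/L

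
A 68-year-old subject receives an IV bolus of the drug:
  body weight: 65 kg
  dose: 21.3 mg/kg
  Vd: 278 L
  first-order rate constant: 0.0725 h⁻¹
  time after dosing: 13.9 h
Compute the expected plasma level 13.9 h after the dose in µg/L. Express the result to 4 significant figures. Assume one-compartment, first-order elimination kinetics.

Total dose = 21.3 × 65 = 1385 mg
C₀ = Dose / Vd = 1385 / 278 = 4.982 mg/L
C = C₀ · e^(−k·t) = 4.982 × e^(−0.07250 × 13.9)
  = 4.982 × 0.3650 = 1.818 mg/L
Convert: 1.818 mg/L × 1000 = 1818 µg/L

1818 µg/L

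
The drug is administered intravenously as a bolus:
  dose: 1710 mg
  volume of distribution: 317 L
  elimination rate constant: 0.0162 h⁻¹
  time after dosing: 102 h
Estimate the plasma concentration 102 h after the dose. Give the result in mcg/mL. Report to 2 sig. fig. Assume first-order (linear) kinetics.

C₀ = Dose / Vd = 1710 / 317 = 5.394 mg/L
C = C₀ · e^(−k·t) = 5.394 × e^(−0.01620 × 102)
  = 5.394 × 0.1916 = 1.033 mg/L
(1.033 mg/L = 1.033 mcg/mL)

1.0 mcg/mL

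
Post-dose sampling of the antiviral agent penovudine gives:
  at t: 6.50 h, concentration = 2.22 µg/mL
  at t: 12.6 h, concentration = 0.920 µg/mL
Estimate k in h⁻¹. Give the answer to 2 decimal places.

0.14 h⁻¹

k = ln(C₁/C₂) / (t₂ − t₁) = ln(2.22/0.920) / (12.6 − 6.50)
  = 0.8809 / 6.100 = 0.1444 h⁻¹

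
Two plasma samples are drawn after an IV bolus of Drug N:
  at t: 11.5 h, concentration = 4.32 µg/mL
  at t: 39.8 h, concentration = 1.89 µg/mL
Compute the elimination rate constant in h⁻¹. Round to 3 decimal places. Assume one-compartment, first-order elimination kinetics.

0.029 h⁻¹

k = ln(C₁/C₂) / (t₂ − t₁) = ln(4.32/1.89) / (39.8 − 11.5)
  = 0.8267 / 28.30 = 0.02921 h⁻¹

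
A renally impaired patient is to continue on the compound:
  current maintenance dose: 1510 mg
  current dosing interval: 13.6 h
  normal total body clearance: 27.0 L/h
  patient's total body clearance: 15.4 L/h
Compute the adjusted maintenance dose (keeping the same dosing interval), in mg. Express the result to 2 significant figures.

To keep the same average steady-state level, dosing rate must scale with clearance.
CL ratio = 15.4 / 27.0 = 0.5704
New dose (same interval) = 1510 × 0.5704 = 861.3 mg

860 mg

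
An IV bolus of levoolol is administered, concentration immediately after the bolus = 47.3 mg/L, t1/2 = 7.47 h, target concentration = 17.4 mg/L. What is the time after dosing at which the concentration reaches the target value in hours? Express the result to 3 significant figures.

10.8 h

k = ln2 / t½ = 0.693147 / 7.47 = 0.09279 h⁻¹
t = ln(C₀ / C) / k = ln(47.30 / 17.4) / 0.09279
  = ln(2.718) / 0.09279 = 0.9999 / 0.09279 = 10.78 h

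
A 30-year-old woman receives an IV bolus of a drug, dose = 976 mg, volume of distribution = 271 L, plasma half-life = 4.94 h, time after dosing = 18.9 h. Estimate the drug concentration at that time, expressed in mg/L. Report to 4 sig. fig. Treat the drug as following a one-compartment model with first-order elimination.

C₀ = Dose / Vd = 976.0 / 271 = 3.601 mg/L
k = ln2 / t½ = 0.693147 / 4.94 = 0.1403 h⁻¹
C = C₀ · e^(−k·t) = 3.601 × e^(−0.1403 × 18.9)
  = 3.601 × 0.07053 = 0.2540 mg/L

0.2540 mg/L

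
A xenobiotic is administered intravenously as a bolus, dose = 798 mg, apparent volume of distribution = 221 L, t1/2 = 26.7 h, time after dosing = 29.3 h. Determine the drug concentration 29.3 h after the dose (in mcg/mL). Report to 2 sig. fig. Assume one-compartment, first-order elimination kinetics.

C₀ = Dose / Vd = 798.0 / 221 = 3.611 mg/L
k = ln2 / t½ = 0.693147 / 26.7 = 0.02596 h⁻¹
C = C₀ · e^(−k·t) = 3.611 × e^(−0.02596 × 29.3)
  = 3.611 × 0.4674 = 1.688 mg/L
(1.688 mg/L = 1.688 mcg/mL)

1.7 mcg/mL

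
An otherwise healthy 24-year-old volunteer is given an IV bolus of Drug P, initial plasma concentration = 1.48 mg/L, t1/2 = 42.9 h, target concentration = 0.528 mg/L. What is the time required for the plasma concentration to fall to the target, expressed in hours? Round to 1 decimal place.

k = ln2 / t½ = 0.693147 / 42.9 = 0.01616 h⁻¹
t = ln(C₀ / C) / k = ln(1.480 / 0.528) / 0.01616
  = ln(2.803) / 0.01616 = 1.031 / 0.01616 = 63.80 h

63.8 h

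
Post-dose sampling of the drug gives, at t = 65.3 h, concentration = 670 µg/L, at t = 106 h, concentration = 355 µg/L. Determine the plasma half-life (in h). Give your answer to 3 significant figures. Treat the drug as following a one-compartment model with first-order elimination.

k = ln(C₁/C₂) / (t₂ − t₁) = ln(670/355) / (106 − 65.3)
  = 0.6352 / 40.70 = 0.01561 h⁻¹
t½ = ln2 / k = 0.693147 / 0.01561 = 44.40 h

44.4 h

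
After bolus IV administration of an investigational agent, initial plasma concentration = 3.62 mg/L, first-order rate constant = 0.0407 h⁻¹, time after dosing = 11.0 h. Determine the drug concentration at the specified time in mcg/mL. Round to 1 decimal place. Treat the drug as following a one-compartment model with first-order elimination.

2.3 mcg/mL

C = C₀ · e^(−k·t) = 3.620 × e^(−0.04070 × 11.0)
  = 3.620 × 0.6391 = 2.314 mg/L
(2.314 mg/L = 2.314 mcg/mL)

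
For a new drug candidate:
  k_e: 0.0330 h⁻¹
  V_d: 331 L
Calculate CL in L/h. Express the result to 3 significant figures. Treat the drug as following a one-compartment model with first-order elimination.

10.9 L/h

CL = k × Vd = 0.0330 × 331 = 10.92 L/h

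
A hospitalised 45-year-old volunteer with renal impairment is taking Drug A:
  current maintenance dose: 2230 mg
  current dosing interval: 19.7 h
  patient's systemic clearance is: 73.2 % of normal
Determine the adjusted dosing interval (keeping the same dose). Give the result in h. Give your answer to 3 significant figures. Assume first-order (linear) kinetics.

To keep the same average steady-state level, dosing rate must scale with clearance.
CL ratio = 73.2 / 100 = 0.7320
New interval (same dose) = 19.7 / 0.7320 = 26.91 h

26.9 h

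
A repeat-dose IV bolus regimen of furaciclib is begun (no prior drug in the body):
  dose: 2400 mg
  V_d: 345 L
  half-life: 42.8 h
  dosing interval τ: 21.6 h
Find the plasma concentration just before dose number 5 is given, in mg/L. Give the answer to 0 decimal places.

C₀ per dose = Dose / Vd = 2400 / 345 = 6.957 mg/L
k = ln2 / t½ = 0.693147 / 42.8 = 0.01620 h⁻¹
Fraction remaining after one interval: r = e^(−kτ) = e^(−0.01620 × 21.6) = 0.7047
Before dose 5, 4 doses have been given (aged 1τ, 2τ, 3τ, 4τ).
C_trough = C₀ × (r + r² + … + r^4) = C₀ × r(1−r^4)/(1−r)
        = 6.957 × 0.7047 × (1 − 0.2466) / (1 − 0.7047) = 12.51 mg/L

13 mg/L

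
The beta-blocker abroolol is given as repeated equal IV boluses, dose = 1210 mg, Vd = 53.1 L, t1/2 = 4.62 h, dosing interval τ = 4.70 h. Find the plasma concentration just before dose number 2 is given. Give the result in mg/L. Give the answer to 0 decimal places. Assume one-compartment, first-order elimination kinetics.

C₀ per dose = Dose / Vd = 1210 / 53.1 = 22.79 mg/L
k = ln2 / t½ = 0.693147 / 4.62 = 0.1500 h⁻¹
Fraction remaining after one interval: r = e^(−kτ) = e^(−0.1500 × 4.70) = 0.4941
Before dose 2, 1 dose has been given (aged 1τ).
C_trough = C₀ × r = 22.79 × 0.4941 = 11.26 mg/L

11 mg/L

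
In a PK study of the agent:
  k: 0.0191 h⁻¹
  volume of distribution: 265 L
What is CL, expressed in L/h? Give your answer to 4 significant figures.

5.062 L/h

CL = k × Vd = 0.0191 × 265 = 5.062 L/h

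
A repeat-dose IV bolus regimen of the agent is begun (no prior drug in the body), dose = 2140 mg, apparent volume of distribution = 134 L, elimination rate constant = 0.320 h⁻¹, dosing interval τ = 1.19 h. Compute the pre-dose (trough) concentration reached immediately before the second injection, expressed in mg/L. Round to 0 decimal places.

11 mg/L

C₀ per dose = Dose / Vd = 2140 / 134 = 15.97 mg/L
Fraction remaining after one interval: r = e^(−kτ) = e^(−0.3200 × 1.19) = 0.6833
Before dose 2, 1 dose has been given (aged 1τ).
C_trough = C₀ × r = 15.97 × 0.6833 = 10.91 mg/L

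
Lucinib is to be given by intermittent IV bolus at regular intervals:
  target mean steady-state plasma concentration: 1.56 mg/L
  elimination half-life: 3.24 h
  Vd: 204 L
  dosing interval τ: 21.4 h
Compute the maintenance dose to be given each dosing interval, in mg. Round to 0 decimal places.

1457 mg

k = ln2 / t½ = 0.693147 / 3.24 = 0.2139 h⁻¹
CL = k × Vd = 0.2139 × 204 = 43.64 L/h
At steady state, Dose/τ = Css × CL.
Dose = Css × CL × τ = 1.56 × 43.64 × 21.4 = 1457 mg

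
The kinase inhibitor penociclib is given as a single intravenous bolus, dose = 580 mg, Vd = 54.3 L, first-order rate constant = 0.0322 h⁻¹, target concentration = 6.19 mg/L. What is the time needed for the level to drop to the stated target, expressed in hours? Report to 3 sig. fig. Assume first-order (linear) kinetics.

C₀ = Dose / Vd = 580.0 / 54.3 = 10.68 mg/L
t = ln(C₀ / C) / k = ln(10.68 / 6.19) / 0.03220
  = ln(1.725) / 0.03220 = 0.5452 / 0.03220 = 16.93 h

16.9 h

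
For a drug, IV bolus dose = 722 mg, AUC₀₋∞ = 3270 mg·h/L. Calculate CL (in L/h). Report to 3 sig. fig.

CL = Dose / AUC = 722 / 3270 = 0.2208 L/h

0.221 L/h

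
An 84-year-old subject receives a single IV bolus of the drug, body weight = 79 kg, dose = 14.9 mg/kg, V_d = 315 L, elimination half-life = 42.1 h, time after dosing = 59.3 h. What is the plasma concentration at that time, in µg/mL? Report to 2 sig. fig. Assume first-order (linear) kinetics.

Total dose = 14.9 × 79 = 1177 mg
C₀ = Dose / Vd = 1177 / 315 = 3.737 mg/L
k = ln2 / t½ = 0.693147 / 42.1 = 0.01646 h⁻¹
C = C₀ · e^(−k·t) = 3.737 × e^(−0.01646 × 59.3)
  = 3.737 × 0.3768 = 1.408 mg/L
(1.408 mg/L = 1.408 µg/mL)

1.4 µg/mL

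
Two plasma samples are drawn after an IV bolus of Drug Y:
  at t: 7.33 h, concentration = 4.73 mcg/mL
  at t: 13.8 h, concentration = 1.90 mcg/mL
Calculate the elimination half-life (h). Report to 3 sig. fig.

k = ln(C₁/C₂) / (t₂ − t₁) = ln(4.73/1.90) / (13.8 − 7.33)
  = 0.9121 / 6.470 = 0.1410 h⁻¹
t½ = ln2 / k = 0.693147 / 0.1410 = 4.916 h

4.92 h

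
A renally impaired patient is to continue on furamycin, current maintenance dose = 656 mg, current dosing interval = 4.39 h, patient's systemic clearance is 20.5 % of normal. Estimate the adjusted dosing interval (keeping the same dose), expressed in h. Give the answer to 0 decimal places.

21 h

To keep the same average steady-state level, dosing rate must scale with clearance.
CL ratio = 20.5 / 100 = 0.2050
New interval (same dose) = 4.39 / 0.2050 = 21.41 h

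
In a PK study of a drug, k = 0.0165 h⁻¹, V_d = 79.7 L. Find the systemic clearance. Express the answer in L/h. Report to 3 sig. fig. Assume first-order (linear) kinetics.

CL = k × Vd = 0.0165 × 79.7 = 1.315 L/h

1.32 L/h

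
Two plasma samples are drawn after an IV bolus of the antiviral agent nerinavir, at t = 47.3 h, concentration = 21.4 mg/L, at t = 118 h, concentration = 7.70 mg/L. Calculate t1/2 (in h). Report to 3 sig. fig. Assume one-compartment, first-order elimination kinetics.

k = ln(C₁/C₂) / (t₂ − t₁) = ln(21.4/7.70) / (118 − 47.3)
  = 1.022 / 70.70 = 0.01446 h⁻¹
t½ = ln2 / k = 0.693147 / 0.01446 = 47.94 h

47.9 h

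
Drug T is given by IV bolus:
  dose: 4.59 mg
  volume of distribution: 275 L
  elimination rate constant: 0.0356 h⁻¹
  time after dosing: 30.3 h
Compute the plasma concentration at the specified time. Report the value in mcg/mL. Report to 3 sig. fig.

0.00568 mcg/mL

C₀ = Dose / Vd = 4.590 / 275 = 0.01669 mg/L
C = C₀ · e^(−k·t) = 0.01669 × e^(−0.03560 × 30.3)
  = 0.01669 × 0.3400 = 0.005675 mg/L
(0.005675 mg/L = 0.005675 mcg/mL)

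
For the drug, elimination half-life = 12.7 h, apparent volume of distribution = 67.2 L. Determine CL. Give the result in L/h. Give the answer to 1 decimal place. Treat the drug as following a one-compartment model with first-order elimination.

3.7 L/h

k = ln2 / t½ = 0.693147 / 12.7 = 0.05458 h⁻¹
CL = k × Vd = 0.05458 × 67.2 = 3.668 L/h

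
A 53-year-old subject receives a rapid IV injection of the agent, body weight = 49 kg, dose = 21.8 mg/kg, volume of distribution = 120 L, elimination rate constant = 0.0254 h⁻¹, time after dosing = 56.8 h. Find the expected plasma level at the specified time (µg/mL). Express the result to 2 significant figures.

Total dose = 21.8 × 49 = 1068 mg
C₀ = Dose / Vd = 1068 / 120 = 8.900 mg/L
C = C₀ · e^(−k·t) = 8.900 × e^(−0.02540 × 56.8)
  = 8.900 × 0.2363 = 2.103 mg/L
(2.103 mg/L = 2.103 µg/mL)

2.1 µg/mL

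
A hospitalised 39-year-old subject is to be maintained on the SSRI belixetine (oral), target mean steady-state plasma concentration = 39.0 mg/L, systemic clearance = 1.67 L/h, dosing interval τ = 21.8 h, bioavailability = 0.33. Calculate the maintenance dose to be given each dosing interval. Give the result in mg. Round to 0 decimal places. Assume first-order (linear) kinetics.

At steady state, F × (Dose/τ) = Css × CL.
Dose = Css × CL × τ / F = 39.0 × 1.670 × 21.8 / 0.33 = 4303 mg

4303 mg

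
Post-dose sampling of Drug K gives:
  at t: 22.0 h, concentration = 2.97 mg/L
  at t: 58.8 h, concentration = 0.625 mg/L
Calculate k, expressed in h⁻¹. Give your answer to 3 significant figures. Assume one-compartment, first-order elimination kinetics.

0.0424 h⁻¹

k = ln(C₁/C₂) / (t₂ − t₁) = ln(2.97/0.625) / (58.8 − 22.0)
  = 1.559 / 36.80 = 0.04236 h⁻¹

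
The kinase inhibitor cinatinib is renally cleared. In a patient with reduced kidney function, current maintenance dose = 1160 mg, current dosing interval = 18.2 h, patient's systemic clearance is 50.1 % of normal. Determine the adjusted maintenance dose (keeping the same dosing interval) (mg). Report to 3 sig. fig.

581 mg

To keep the same average steady-state level, dosing rate must scale with clearance.
CL ratio = 50.1 / 100 = 0.5010
New dose (same interval) = 1160 × 0.5010 = 581.2 mg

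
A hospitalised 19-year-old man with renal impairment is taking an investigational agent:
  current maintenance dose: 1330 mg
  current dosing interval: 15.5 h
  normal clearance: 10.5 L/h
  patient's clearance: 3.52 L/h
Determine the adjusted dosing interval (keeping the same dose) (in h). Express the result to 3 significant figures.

To keep the same average steady-state level, dosing rate must scale with clearance.
CL ratio = 3.52 / 10.5 = 0.3352
New interval (same dose) = 15.5 / 0.3352 = 46.24 h

46.2 h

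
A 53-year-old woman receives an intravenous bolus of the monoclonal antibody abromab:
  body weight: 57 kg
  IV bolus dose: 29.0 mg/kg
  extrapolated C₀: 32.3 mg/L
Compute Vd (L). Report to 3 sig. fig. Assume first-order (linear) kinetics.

51.2 L

Dose = 29.0 × 57 = 1653 mg
Vd = Dose / C₀ = 1653 / 32.3 = 51.18 L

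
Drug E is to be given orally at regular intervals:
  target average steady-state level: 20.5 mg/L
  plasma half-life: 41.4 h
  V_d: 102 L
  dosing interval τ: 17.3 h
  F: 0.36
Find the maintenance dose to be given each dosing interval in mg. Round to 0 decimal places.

k = ln2 / t½ = 0.693147 / 41.4 = 0.01674 h⁻¹
CL = k × Vd = 0.01674 × 102 = 1.707 L/h
At steady state, F × (Dose/τ) = Css × CL.
Dose = Css × CL × τ / F = 20.5 × 1.707 × 17.3 / 0.36 = 1682 mg

1682 mg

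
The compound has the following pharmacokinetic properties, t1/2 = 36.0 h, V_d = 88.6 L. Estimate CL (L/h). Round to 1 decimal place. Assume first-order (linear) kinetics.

k = ln2 / t½ = 0.693147 / 36.0 = 0.01925 h⁻¹
CL = k × Vd = 0.01925 × 88.6 = 1.706 L/h

1.7 L/h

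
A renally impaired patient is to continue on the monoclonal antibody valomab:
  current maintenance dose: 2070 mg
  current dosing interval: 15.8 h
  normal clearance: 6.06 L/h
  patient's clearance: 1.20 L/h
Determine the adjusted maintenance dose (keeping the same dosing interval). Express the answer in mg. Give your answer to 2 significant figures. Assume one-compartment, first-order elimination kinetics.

To keep the same average steady-state level, dosing rate must scale with clearance.
CL ratio = 1.20 / 6.06 = 0.1980
New dose (same interval) = 2070 × 0.1980 = 409.9 mg

410 mg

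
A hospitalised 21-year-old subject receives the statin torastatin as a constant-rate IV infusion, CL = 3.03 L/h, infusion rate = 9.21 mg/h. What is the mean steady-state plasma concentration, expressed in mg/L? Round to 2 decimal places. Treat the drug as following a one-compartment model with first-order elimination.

At steady state Css = R₀ / CL = 9.21 / 3.030 = 3.040 mg/L

3.04 mg/L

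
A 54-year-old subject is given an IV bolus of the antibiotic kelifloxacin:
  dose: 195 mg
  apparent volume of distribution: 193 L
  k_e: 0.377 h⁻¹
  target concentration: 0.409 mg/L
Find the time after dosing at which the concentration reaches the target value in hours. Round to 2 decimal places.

C₀ = Dose / Vd = 195.0 / 193 = 1.010 mg/L
t = ln(C₀ / C) / k = ln(1.010 / 0.409) / 0.3770
  = ln(2.469) / 0.3770 = 0.9038 / 0.3770 = 2.397 h

2.40 h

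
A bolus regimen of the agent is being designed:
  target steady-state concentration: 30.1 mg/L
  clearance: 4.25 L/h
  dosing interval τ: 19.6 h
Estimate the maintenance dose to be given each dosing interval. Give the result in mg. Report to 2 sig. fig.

At steady state, Dose/τ = Css × CL.
Dose = Css × CL × τ = 30.1 × 4.250 × 19.6 = 2507 mg

2500 mg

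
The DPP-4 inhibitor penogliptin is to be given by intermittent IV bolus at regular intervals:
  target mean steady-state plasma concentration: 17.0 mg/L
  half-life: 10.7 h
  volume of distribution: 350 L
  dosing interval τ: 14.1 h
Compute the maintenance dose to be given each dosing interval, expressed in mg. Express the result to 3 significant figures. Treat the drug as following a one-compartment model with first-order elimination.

k = ln2 / t½ = 0.693147 / 10.7 = 0.06478 h⁻¹
CL = k × Vd = 0.06478 × 350 = 22.67 L/h
At steady state, Dose/τ = Css × CL.
Dose = Css × CL × τ = 17.0 × 22.67 × 14.1 = 5434 mg

5430 mg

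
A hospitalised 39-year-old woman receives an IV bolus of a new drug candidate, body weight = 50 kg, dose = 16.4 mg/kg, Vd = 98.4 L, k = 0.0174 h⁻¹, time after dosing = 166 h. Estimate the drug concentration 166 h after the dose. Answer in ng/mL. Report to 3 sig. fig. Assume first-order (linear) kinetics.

464 ng/mL

Total dose = 16.4 × 50 = 820.0 mg
C₀ = Dose / Vd = 820.0 / 98.4 = 8.333 mg/L
C = C₀ · e^(−k·t) = 8.333 × e^(−0.01740 × 166)
  = 8.333 × 0.05567 = 0.4639 mg/L
Convert: 0.4639 mg/L × 1000 = 463.9 ng/mL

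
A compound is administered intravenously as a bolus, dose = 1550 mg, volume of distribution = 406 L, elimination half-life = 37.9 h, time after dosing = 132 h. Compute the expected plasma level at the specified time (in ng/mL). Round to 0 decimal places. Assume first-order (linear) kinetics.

C₀ = Dose / Vd = 1550 / 406 = 3.818 mg/L
k = ln2 / t½ = 0.693147 / 37.9 = 0.01829 h⁻¹
C = C₀ · e^(−k·t) = 3.818 × e^(−0.01829 × 132)
  = 3.818 × 0.08943 = 0.3414 mg/L
Convert: 0.3414 mg/L × 1000 = 341.4 ng/mL

341 ng/mL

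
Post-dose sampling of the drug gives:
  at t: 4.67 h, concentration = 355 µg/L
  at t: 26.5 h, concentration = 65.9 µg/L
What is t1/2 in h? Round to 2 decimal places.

k = ln(C₁/C₂) / (t₂ − t₁) = ln(355/65.9) / (26.5 − 4.67)
  = 1.684 / 21.83 = 0.07714 h⁻¹
t½ = ln2 / k = 0.693147 / 0.07714 = 8.986 h

8.99 h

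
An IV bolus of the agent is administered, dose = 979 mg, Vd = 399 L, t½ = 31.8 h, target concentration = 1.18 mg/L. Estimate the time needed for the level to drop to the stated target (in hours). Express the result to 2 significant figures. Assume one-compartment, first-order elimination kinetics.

C₀ = Dose / Vd = 979.0 / 399 = 2.454 mg/L
k = ln2 / t½ = 0.693147 / 31.8 = 0.02180 h⁻¹
t = ln(C₀ / C) / k = ln(2.454 / 1.18) / 0.02180
  = ln(2.080) / 0.02180 = 0.7324 / 0.02180 = 33.60 h

34 h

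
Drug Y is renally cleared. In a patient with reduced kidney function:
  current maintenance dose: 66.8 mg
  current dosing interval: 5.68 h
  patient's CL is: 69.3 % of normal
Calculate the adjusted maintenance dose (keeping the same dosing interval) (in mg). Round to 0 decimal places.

To keep the same average steady-state level, dosing rate must scale with clearance.
CL ratio = 69.3 / 100 = 0.6930
New dose (same interval) = 66.8 × 0.6930 = 46.29 mg

46 mg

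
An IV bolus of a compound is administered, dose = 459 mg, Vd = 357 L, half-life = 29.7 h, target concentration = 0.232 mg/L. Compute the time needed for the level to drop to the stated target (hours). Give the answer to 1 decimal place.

C₀ = Dose / Vd = 459.0 / 357 = 1.286 mg/L
k = ln2 / t½ = 0.693147 / 29.7 = 0.02334 h⁻¹
t = ln(C₀ / C) / k = ln(1.286 / 0.232) / 0.02334
  = ln(5.543) / 0.02334 = 1.713 / 0.02334 = 73.39 h

73.4 h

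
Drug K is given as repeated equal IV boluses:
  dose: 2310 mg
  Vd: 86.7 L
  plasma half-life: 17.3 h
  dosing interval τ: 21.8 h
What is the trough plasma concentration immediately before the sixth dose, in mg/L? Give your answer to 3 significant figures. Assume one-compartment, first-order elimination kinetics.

18.9 mg/L

C₀ per dose = Dose / Vd = 2310 / 86.7 = 26.64 mg/L
k = ln2 / t½ = 0.693147 / 17.3 = 0.04007 h⁻¹
Fraction remaining after one interval: r = e^(−kτ) = e^(−0.04007 × 21.8) = 0.4175
Before dose 6, 5 doses have been given (aged 1τ, 2τ, 3τ, 4τ, 5τ).
C_trough = C₀ × (r + r² + … + r^5) = C₀ × r(1−r^5)/(1−r)
        = 26.64 × 0.4175 × (1 − 0.01268) / (1 − 0.4175) = 18.85 mg/L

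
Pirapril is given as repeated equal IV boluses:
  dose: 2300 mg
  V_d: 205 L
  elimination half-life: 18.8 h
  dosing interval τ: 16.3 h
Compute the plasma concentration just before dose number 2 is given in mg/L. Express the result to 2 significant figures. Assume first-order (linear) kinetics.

C₀ per dose = Dose / Vd = 2300 / 205 = 11.22 mg/L
k = ln2 / t½ = 0.693147 / 18.8 = 0.03687 h⁻¹
Fraction remaining after one interval: r = e^(−kτ) = e^(−0.03687 × 16.3) = 0.5483
Before dose 2, 1 dose has been given (aged 1τ).
C_trough = C₀ × r = 11.22 × 0.5483 = 6.152 mg/L

6.2 mg/L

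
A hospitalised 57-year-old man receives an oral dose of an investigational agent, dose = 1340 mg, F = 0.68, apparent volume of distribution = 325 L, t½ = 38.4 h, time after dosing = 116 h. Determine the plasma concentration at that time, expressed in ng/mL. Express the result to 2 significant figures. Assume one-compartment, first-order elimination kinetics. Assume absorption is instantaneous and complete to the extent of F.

Amount reaching circulation = F × Dose = 0.68 × 1340 = 911.2 mg
C₀ = F·Dose / Vd = 911.2 / 325 = 2.804 mg/L
k = ln2 / t½ = 0.693147 / 38.4 = 0.01805 h⁻¹
C = C₀ · e^(−k·t) = 2.804 × e^(−0.01805 × 116)
  = 2.804 × 0.1232 = 0.3455 mg/L
Convert: 0.3455 mg/L × 1000 = 345.5 ng/mL

350 ng/mL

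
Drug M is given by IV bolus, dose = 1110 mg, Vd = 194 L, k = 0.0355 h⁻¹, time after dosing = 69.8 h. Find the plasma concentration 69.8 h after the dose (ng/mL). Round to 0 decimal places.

480 ng/mL

C₀ = Dose / Vd = 1110 / 194 = 5.722 mg/L
C = C₀ · e^(−k·t) = 5.722 × e^(−0.03550 × 69.8)
  = 5.722 × 0.08392 = 0.4802 mg/L
Convert: 0.4802 mg/L × 1000 = 480.2 ng/mL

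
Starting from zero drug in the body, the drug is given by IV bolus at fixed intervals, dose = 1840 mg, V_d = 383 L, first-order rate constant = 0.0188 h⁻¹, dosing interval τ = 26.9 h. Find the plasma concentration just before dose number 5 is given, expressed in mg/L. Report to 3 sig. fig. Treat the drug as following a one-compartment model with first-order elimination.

6.33 mg/L

C₀ per dose = Dose / Vd = 1840 / 383 = 4.804 mg/L
Fraction remaining after one interval: r = e^(−kτ) = e^(−0.01880 × 26.9) = 0.6031
Before dose 5, 4 doses have been given (aged 1τ, 2τ, 3τ, 4τ).
C_trough = C₀ × (r + r² + … + r^4) = C₀ × r(1−r^4)/(1−r)
        = 4.804 × 0.6031 × (1 − 0.1323) / (1 − 0.6031) = 6.334 mg/L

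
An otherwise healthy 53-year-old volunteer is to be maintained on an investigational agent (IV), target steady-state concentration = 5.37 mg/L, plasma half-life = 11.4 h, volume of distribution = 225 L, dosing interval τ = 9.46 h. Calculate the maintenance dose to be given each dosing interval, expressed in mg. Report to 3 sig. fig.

695 mg

k = ln2 / t½ = 0.693147 / 11.4 = 0.06080 h⁻¹
CL = k × Vd = 0.06080 × 225 = 13.68 L/h
At steady state, Dose/τ = Css × CL.
Dose = Css × CL × τ = 5.37 × 13.68 × 9.46 = 694.9 mg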